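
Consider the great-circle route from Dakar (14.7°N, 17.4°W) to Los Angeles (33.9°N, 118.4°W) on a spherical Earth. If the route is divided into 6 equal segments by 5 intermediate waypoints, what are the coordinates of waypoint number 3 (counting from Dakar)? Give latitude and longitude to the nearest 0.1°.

≈ 35.3°N, 62.6°W

The haversine formula gives a central angle δ ≈ 1.582 rad (90.7°) between the endpoints.
Interpolate at f = 3/6 with slerp weights a = sin((1−f)δ)/sin δ ≈ 0.711, b = sin(fδ)/sin δ ≈ 0.711.
p = a·p₁ + b·p₂ ≈ (0.376, -0.725, 0.577); φ = arcsin(p_z) ≈ 35.25°, λ = atan2(p_y, p_x) ≈ -62.61°.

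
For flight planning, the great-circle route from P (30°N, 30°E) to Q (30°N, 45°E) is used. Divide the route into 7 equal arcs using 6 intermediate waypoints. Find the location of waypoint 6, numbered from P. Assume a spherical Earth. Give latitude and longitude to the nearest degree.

≈ (30°N, 43°E)

From cos δ = sin φ₁ sin φ₂ + cos φ₁ cos φ₂ cos Δλ, the central angle is δ ≈ 0.227 rad (13.0°).
Interpolate at f = 6/7 with slerp weights a = sin((1−f)δ)/sin δ ≈ 0.144, b = sin(fδ)/sin δ ≈ 0.859.
p = a·p₁ + b·p₂ ≈ (0.634, 0.588, 0.502); φ = arcsin(p_z) ≈ 30.10°, λ = atan2(p_y, p_x) ≈ 42.86°.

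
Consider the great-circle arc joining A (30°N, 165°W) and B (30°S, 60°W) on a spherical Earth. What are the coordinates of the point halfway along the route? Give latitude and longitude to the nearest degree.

Write both endpoints as unit vectors p₁, p₂ with components (cos φ cos λ, cos φ sin λ, sin φ).
The central angle between the endpoints is δ = arccos(p₁·p₂) ≈ 2.031 rad (116.4°).
Interpolate at f = 1/2 with slerp weights a = sin((1−f)δ)/sin δ ≈ 0.948, b = sin(fδ)/sin δ ≈ 0.948.
p = a·p₁ + b·p₂ ≈ (-0.383, -0.924, 0.000); φ = arcsin(p_z) ≈ 0.00°, λ = atan2(p_y, p_x) ≈ -112.50°.

≈ (0°N, 112°W)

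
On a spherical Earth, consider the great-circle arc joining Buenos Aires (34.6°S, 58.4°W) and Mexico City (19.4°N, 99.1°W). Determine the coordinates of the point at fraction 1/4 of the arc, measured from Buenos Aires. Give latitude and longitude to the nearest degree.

Convert each endpoint to a unit vector on the sphere (x = cos φ cos λ, y = cos φ sin λ, z = sin φ).
The central angle between the endpoints is δ = arccos(p₁·p₂) ≈ 1.159 rad (66.4°).
Interpolate at f = 1/4 with slerp weights a = sin((1−f)δ)/sin δ ≈ 0.834, b = sin(fδ)/sin δ ≈ 0.312.
p = a·p₁ + b·p₂ ≈ (0.313, -0.875, -0.370); φ = arcsin(p_z) ≈ -21.70°, λ = atan2(p_y, p_x) ≈ -70.31°.

≈ 22°S, 70°W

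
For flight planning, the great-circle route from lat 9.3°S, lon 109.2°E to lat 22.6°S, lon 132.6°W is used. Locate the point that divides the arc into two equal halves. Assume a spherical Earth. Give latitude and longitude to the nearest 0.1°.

≈ lat 29.1°S, lon 165.1°E

Convert each endpoint to a unit vector on the sphere (x = cos φ cos λ, y = cos φ sin λ, z = sin φ).
The central angle between the endpoints is δ = arccos(p₁·p₂) ≈ 1.948 rad (111.6°).
Interpolate at f = 1/2 with slerp weights a = sin((1−f)δ)/sin δ ≈ 0.890, b = sin(fδ)/sin δ ≈ 0.890.
p = a·p₁ + b·p₂ ≈ (-0.845, 0.225, -0.486); φ = arcsin(p_z) ≈ -29.06°, λ = atan2(p_y, p_x) ≈ 165.11°.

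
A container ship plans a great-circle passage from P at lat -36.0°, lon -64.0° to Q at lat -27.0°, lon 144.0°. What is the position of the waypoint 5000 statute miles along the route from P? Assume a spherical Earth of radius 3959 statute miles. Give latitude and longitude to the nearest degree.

Write both endpoints as unit vectors p₁, p₂ with components (cos φ cos λ, cos φ sin λ, sin φ).
The central angle between the endpoints is δ = arccos(p₁·p₂) ≈ 1.949 rad (111.7°). The total great-circle distance is δ·R ≈ 1.949 × 3959 ≈ 7718 mi, so the target fraction is f = 5000/7718 ≈ 0.648.
Interpolate at f ≈ 0.648 with slerp weights a = sin((1−f)δ)/sin δ ≈ 0.682, b = sin(fδ)/sin δ ≈ 1.026.
p = a·p₁ + b·p₂ ≈ (-0.497, 0.041, -0.867); φ = arcsin(p_z) ≈ -60.06°, λ = atan2(p_y, p_x) ≈ 175.27°.

≈ lat -60°, lon 175°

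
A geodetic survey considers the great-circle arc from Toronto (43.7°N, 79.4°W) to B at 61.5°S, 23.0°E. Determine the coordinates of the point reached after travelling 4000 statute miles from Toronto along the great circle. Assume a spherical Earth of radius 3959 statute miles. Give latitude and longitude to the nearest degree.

Write both endpoints as unit vectors p₁, p₂ with components (cos φ cos λ, cos φ sin λ, sin φ).
The central angle between the endpoints is δ = arccos(p₁·p₂) ≈ 2.320 rad (132.9°). The total great-circle distance is δ·R ≈ 2.320 × 3959 ≈ 9186 mi, so the target fraction is f = 4000/9186 ≈ 0.435.
Interpolate at f ≈ 0.435 with slerp weights a = sin((1−f)δ)/sin δ ≈ 1.320, b = sin(fδ)/sin δ ≈ 1.157.
p = a·p₁ + b·p₂ ≈ (0.684, -0.722, -0.105); φ = arcsin(p_z) ≈ -6.03°, λ = atan2(p_y, p_x) ≈ -46.57°.

≈ 6°S, 47°W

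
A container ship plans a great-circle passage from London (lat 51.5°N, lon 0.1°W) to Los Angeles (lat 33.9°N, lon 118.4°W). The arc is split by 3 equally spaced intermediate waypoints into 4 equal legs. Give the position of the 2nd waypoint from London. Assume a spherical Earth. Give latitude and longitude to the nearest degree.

≈ lat 60°N, lon 73°W

From cos δ = sin φ₁ sin φ₂ + cos φ₁ cos φ₂ cos Δλ, the central angle is δ ≈ 1.378 rad (79.0°).
Interpolate at f = 2/4 with slerp weights a = sin((1−f)δ)/sin δ ≈ 0.648, b = sin(fδ)/sin δ ≈ 0.648.
p = a·p₁ + b·p₂ ≈ (0.148, -0.474, 0.868); φ = arcsin(p_z) ≈ 60.26°, λ = atan2(p_y, p_x) ≈ -72.70°.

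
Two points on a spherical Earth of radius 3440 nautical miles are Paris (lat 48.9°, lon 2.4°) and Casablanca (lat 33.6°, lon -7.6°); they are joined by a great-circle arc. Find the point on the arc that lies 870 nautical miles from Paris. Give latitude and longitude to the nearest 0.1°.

≈ lat 35.9°, lon -6.4°

From cos δ = sin φ₁ sin φ₂ + cos φ₁ cos φ₂ cos Δλ, the central angle is δ ≈ 0.297 rad (17.0°). The total great-circle distance is δ·R ≈ 0.297 × 3440 ≈ 1021 nmi, so the target fraction is f = 870/1021 ≈ 0.852.
Interpolate at f ≈ 0.852 with slerp weights a = sin((1−f)δ)/sin δ ≈ 0.150, b = sin(fδ)/sin δ ≈ 0.855.
p = a·p₁ + b·p₂ ≈ (0.805, -0.090, 0.587); φ = arcsin(p_z) ≈ 35.92°, λ = atan2(p_y, p_x) ≈ -6.39°.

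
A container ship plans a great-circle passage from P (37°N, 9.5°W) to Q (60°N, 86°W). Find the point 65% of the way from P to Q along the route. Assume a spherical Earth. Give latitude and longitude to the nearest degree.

From cos δ = sin φ₁ sin φ₂ + cos φ₁ cos φ₂ cos Δλ, the central angle is δ ≈ 0.909 rad (52.1°).
Interpolate at f = 0.65 with slerp weights a = sin((1−f)δ)/sin δ ≈ 0.397, b = sin(fδ)/sin δ ≈ 0.706.
p = a·p₁ + b·p₂ ≈ (0.337, -0.404, 0.850); φ = arcsin(p_z) ≈ 58.23°, λ = atan2(p_y, p_x) ≈ -50.20°.

≈ (58°N, 50°W)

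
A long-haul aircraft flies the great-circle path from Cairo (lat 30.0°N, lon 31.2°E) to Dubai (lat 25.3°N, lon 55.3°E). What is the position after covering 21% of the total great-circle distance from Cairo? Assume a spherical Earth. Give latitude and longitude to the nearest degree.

The haversine formula gives a central angle δ ≈ 0.381 rad (21.8°) between the endpoints.
Interpolate at f = 0.21 with slerp weights a = sin((1−f)δ)/sin δ ≈ 0.797, b = sin(fδ)/sin δ ≈ 0.215.
p = a·p₁ + b·p₂ ≈ (0.701, 0.517, 0.490); φ = arcsin(p_z) ≈ 29.37°, λ = atan2(p_y, p_x) ≈ 36.42°.

≈ lat 29°N, lon 36°E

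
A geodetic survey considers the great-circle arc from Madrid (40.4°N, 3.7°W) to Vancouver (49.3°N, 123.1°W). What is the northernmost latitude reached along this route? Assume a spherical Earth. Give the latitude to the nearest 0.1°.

≈ 63.5°N

The great circle lies in the plane with unit normal n̂ = (p₁ × p₂)/|p₁ × p₂|.
Here n̂_z ≈ -0.447; the vertex latitude is φ_max = arccos|n̂_z| ≈ 63.5°.
Check via Clairaut: cos φ_max = |cos φ₁| · sin C = cos(40.4°)·sin(35.9°) ≈ 0.447, again giving ≈ 63.5°.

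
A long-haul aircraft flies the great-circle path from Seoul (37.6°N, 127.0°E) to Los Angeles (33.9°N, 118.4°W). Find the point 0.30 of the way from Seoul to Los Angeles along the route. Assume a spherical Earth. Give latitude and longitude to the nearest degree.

≈ 51°N, 158°E

Convert each endpoint to a unit vector on the sphere (x = cos φ cos λ, y = cos φ sin λ, z = sin φ).
The central angle between the endpoints is δ = arccos(p₁·p₂) ≈ 1.504 rad (86.2°).
Interpolate at f = 0.30 with slerp weights a = sin((1−f)δ)/sin δ ≈ 0.871, b = sin(fδ)/sin δ ≈ 0.437.
p = a·p₁ + b·p₂ ≈ (-0.588, 0.232, 0.775); φ = arcsin(p_z) ≈ 50.81°, λ = atan2(p_y, p_x) ≈ 158.47°.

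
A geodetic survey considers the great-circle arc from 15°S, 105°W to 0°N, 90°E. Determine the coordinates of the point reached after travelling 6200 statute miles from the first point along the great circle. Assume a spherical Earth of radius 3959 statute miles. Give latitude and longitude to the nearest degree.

The haversine formula gives a central angle δ ≈ 2.773 rad (158.9°) between the endpoints. The total great-circle distance is δ·R ≈ 2.773 × 3959 ≈ 10980 mi, so the target fraction is f = 6200/10980 ≈ 0.565.
Interpolate at f ≈ 0.565 with slerp weights a = sin((1−f)δ)/sin δ ≈ 2.598, b = sin(fδ)/sin δ ≈ 2.779.
p = a·p₁ + b·p₂ ≈ (-0.649, 0.355, -0.672); φ = arcsin(p_z) ≈ -42.24°, λ = atan2(p_y, p_x) ≈ 151.31°.

≈ 42°S, 151°E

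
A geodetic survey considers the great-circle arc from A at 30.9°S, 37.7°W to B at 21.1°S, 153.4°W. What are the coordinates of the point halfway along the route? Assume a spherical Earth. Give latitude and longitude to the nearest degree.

The haversine formula gives a central angle δ ≈ 1.734 rad (99.3°) between the endpoints.
Interpolate at f = 1/2 with slerp weights a = sin((1−f)δ)/sin δ ≈ 0.773, b = sin(fδ)/sin δ ≈ 0.773.
p = a·p₁ + b·p₂ ≈ (-0.120, -0.728, -0.675); φ = arcsin(p_z) ≈ -42.44°, λ = atan2(p_y, p_x) ≈ -99.36°.

≈ 42°S, 99°W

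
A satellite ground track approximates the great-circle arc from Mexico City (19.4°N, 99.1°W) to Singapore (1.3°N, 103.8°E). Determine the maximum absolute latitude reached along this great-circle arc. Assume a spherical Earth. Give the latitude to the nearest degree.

The great circle lies in the plane with unit normal n̂ = (p₁ × p₂)/|p₁ × p₂|.
Here n̂_z ≈ -0.722; the vertex latitude is φ_max = arccos|n̂_z| ≈ 43.8°.
Check via Clairaut: cos φ_max = |cos φ₁| · sin C = cos(19.4°)·sin(49.9°) ≈ 0.722, again giving ≈ 43.8°.

≈ 44°N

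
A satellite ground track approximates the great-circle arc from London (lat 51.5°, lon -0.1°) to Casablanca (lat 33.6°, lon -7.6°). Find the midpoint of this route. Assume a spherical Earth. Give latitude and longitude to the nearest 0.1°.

≈ lat 42.6°, lon -4.4°

Convert each endpoint to a unit vector on the sphere (x = cos φ cos λ, y = cos φ sin λ, z = sin φ).
The central angle between the endpoints is δ = arccos(p₁·p₂) ≈ 0.327 rad (18.7°).
Interpolate at f = 1/2 with slerp weights a = sin((1−f)δ)/sin δ ≈ 0.507, b = sin(fδ)/sin δ ≈ 0.507.
p = a·p₁ + b·p₂ ≈ (0.734, -0.056, 0.677); φ = arcsin(p_z) ≈ 42.61°, λ = atan2(p_y, p_x) ≈ -4.39°.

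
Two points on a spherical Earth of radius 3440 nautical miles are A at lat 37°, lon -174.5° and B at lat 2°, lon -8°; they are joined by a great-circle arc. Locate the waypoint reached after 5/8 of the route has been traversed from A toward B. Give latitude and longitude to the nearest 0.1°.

Convert each endpoint to a unit vector on the sphere (x = cos φ cos λ, y = cos φ sin λ, z = sin φ).
The central angle between the endpoints is δ = arccos(p₁·p₂) ≈ 2.427 rad (139.0°).
Interpolate at f = 5/8 with slerp weights a = sin((1−f)δ)/sin δ ≈ 1.204, b = sin(fδ)/sin δ ≈ 1.523.
p = a·p₁ + b·p₂ ≈ (0.550, -0.304, 0.778); φ = arcsin(p_z) ≈ 51.06°, λ = atan2(p_y, p_x) ≈ -28.93°.

≈ lat 51.1°, lon -28.9°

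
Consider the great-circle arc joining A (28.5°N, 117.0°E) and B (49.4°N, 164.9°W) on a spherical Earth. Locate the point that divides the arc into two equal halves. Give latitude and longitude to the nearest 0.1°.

Write both endpoints as unit vectors p₁, p₂ with components (cos φ cos λ, cos φ sin λ, sin φ).
The central angle between the endpoints is δ = arccos(p₁·p₂) ≈ 1.070 rad (61.3°).
Interpolate at f = 1/2 with slerp weights a = sin((1−f)δ)/sin δ ≈ 0.581, b = sin(fδ)/sin δ ≈ 0.581.
p = a·p₁ + b·p₂ ≈ (-0.597, 0.357, 0.719); φ = arcsin(p_z) ≈ 45.94°, λ = atan2(p_y, p_x) ≈ 149.15°.

≈ (45.9°N, 149.2°E)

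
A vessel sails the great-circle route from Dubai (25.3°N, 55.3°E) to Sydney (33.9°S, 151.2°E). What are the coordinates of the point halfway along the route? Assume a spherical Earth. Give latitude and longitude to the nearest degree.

Write both endpoints as unit vectors p₁, p₂ with components (cos φ cos λ, cos φ sin λ, sin φ).
The central angle between the endpoints is δ = arccos(p₁·p₂) ≈ 1.892 rad (108.4°).
Interpolate at f = 1/2 with slerp weights a = sin((1−f)δ)/sin δ ≈ 0.855, b = sin(fδ)/sin δ ≈ 0.855.
p = a·p₁ + b·p₂ ≈ (-0.182, 0.977, -0.111); φ = arcsin(p_z) ≈ -6.40°, λ = atan2(p_y, p_x) ≈ 100.54°.

≈ 6°S, 101°E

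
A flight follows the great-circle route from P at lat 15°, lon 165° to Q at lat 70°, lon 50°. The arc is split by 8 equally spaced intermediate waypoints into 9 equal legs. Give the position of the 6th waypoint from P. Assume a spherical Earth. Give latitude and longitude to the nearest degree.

≈ lat 65°, lon 127°

The haversine formula gives a central angle δ ≈ 1.467 rad (84.1°) between the endpoints.
Interpolate at f = 6/9 with slerp weights a = sin((1−f)δ)/sin δ ≈ 0.472, b = sin(fδ)/sin δ ≈ 0.834.
p = a·p₁ + b·p₂ ≈ (-0.257, 0.337, 0.906); φ = arcsin(p_z) ≈ 64.93°, λ = atan2(p_y, p_x) ≈ 127.40°.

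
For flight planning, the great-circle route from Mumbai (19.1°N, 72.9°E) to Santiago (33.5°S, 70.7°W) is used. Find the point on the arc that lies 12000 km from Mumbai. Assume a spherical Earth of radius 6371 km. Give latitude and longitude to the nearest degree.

≈ 35°S, 26°W

From cos δ = sin φ₁ sin φ₂ + cos φ₁ cos φ₂ cos Δλ, the central angle is δ ≈ 2.523 rad (144.6°). The total great-circle distance is δ·R ≈ 2.523 × 6371 ≈ 16076 km, so the target fraction is f = 12000/16076 ≈ 0.746.
Interpolate at f ≈ 0.746 with slerp weights a = sin((1−f)δ)/sin δ ≈ 1.030, b = sin(fδ)/sin δ ≈ 1.641.
p = a·p₁ + b·p₂ ≈ (0.739, -0.362, -0.569); φ = arcsin(p_z) ≈ -34.68°, λ = atan2(p_y, p_x) ≈ -26.09°.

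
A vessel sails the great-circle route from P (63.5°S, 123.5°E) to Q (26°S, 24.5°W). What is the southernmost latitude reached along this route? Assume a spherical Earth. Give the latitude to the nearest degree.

The great circle lies in the plane with unit normal n̂ = (p₁ × p₂)/|p₁ × p₂|.
Here n̂_z ≈ -0.213; the vertex latitude is φ_max = arccos|n̂_z| ≈ 77.7°.
Check via Clairaut: cos φ_max = |cos φ₁| · sin C = cos(63.5°)·sin(151.5°) ≈ 0.213, again giving ≈ 77.7°.

≈ 78°S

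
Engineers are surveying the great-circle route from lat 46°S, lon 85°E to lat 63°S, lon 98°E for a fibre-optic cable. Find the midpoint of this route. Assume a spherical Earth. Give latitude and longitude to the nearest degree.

≈ lat 55°S, lon 90°E

From cos δ = sin φ₁ sin φ₂ + cos φ₁ cos φ₂ cos Δλ, the central angle is δ ≈ 0.323 rad (18.5°).
Interpolate at f = 1/2 with slerp weights a = sin((1−f)δ)/sin δ ≈ 0.507, b = sin(fδ)/sin δ ≈ 0.507.
p = a·p₁ + b·p₂ ≈ (-0.001, 0.578, -0.816); φ = arcsin(p_z) ≈ -54.67°, λ = atan2(p_y, p_x) ≈ 90.13°.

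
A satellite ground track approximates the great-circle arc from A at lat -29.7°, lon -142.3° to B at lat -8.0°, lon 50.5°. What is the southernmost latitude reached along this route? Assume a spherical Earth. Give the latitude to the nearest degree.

The great circle lies in the plane with unit normal n̂ = (p₁ × p₂)/|p₁ × p₂|.
Here n̂_z ≈ -0.299; the vertex latitude is φ_max = arccos|n̂_z| ≈ 72.6°.
Check via Clairaut: cos φ_max = |cos φ₁| · sin C = cos(29.7°)·sin(159.9°) ≈ 0.299, again giving ≈ 72.6°.

≈ -73°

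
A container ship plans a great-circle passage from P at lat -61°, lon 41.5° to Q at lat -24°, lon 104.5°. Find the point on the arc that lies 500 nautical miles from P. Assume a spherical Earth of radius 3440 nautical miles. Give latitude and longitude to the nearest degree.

Convert each endpoint to a unit vector on the sphere (x = cos φ cos λ, y = cos φ sin λ, z = sin φ).
The central angle between the endpoints is δ = arccos(p₁·p₂) ≈ 0.980 rad (56.2°). The total great-circle distance is δ·R ≈ 0.980 × 3440 ≈ 3372 nmi, so the target fraction is f = 500/3372 ≈ 0.148.
Interpolate at f ≈ 0.148 with slerp weights a = sin((1−f)δ)/sin δ ≈ 0.892, b = sin(fδ)/sin δ ≈ 0.174.
p = a·p₁ + b·p₂ ≈ (0.284, 0.441, -0.851); φ = arcsin(p_z) ≈ -58.36°, λ = atan2(p_y, p_x) ≈ 57.20°.

≈ lat -58°, lon 57°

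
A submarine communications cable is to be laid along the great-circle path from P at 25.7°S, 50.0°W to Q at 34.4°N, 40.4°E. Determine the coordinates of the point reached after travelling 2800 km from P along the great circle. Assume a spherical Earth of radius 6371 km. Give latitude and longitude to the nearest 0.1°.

≈ 11.1°S, 28.3°W

Write both endpoints as unit vectors p₁, p₂ with components (cos φ cos λ, cos φ sin λ, sin φ).
The central angle between the endpoints is δ = arccos(p₁·p₂) ≈ 1.824 rad (104.5°). The total great-circle distance is δ·R ≈ 1.824 × 6371 ≈ 11619 km, so the target fraction is f = 2800/11619 ≈ 0.241.
Interpolate at f ≈ 0.241 with slerp weights a = sin((1−f)δ)/sin δ ≈ 1.015, b = sin(fδ)/sin δ ≈ 0.439.
p = a·p₁ + b·p₂ ≈ (0.864, -0.466, -0.192); φ = arcsin(p_z) ≈ -11.06°, λ = atan2(p_y, p_x) ≈ -28.32°.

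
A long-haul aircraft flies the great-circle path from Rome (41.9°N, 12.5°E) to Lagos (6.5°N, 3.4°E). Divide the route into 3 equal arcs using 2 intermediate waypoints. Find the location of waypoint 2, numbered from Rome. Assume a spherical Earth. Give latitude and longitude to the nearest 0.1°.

From cos δ = sin φ₁ sin φ₂ + cos φ₁ cos φ₂ cos Δλ, the central angle is δ ≈ 0.634 rad (36.3°).
Interpolate at f = 2/3 with slerp weights a = sin((1−f)δ)/sin δ ≈ 0.354, b = sin(fδ)/sin δ ≈ 0.692.
p = a·p₁ + b·p₂ ≈ (0.944, 0.098, 0.315); φ = arcsin(p_z) ≈ 18.35°, λ = atan2(p_y, p_x) ≈ 5.92°.

≈ 18.4°N, 5.9°E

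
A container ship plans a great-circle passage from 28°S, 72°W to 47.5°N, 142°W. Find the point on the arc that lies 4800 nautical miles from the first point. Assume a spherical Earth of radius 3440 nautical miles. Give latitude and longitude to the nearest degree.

Write both endpoints as unit vectors p₁, p₂ with components (cos φ cos λ, cos φ sin λ, sin φ).
The central angle between the endpoints is δ = arccos(p₁·p₂) ≈ 1.713 rad (98.2°). The total great-circle distance is δ·R ≈ 1.713 × 3440 ≈ 5894 nmi, so the target fraction is f = 4800/5894 ≈ 0.814.
Interpolate at f ≈ 0.814 with slerp weights a = sin((1−f)δ)/sin δ ≈ 0.316, b = sin(fδ)/sin δ ≈ 0.995.
p = a·p₁ + b·p₂ ≈ (-0.443, -0.679, 0.585); φ = arcsin(p_z) ≈ 35.81°, λ = atan2(p_y, p_x) ≈ -123.14°.

≈ 36°N, 123°W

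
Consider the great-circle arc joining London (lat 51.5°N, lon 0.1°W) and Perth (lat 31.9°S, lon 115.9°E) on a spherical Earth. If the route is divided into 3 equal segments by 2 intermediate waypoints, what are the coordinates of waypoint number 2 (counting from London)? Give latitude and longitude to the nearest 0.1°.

≈ lat 0.8°N, lon 85.7°E

Convert each endpoint to a unit vector on the sphere (x = cos φ cos λ, y = cos φ sin λ, z = sin φ).
The central angle between the endpoints is δ = arccos(p₁·p₂) ≈ 2.272 rad (130.2°).
Interpolate at f = 2/3 with slerp weights a = sin((1−f)δ)/sin δ ≈ 0.899, b = sin(fδ)/sin δ ≈ 1.307.
p = a·p₁ + b·p₂ ≈ (0.075, 0.997, 0.013); φ = arcsin(p_z) ≈ 0.75°, λ = atan2(p_y, p_x) ≈ 85.69°.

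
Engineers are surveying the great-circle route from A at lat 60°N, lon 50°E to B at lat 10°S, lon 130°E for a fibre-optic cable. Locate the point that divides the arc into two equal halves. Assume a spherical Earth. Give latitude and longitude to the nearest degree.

Convert each endpoint to a unit vector on the sphere (x = cos φ cos λ, y = cos φ sin λ, z = sin φ).
The central angle between the endpoints is δ = arccos(p₁·p₂) ≈ 1.636 rad (93.7°).
Interpolate at f = 1/2 with slerp weights a = sin((1−f)δ)/sin δ ≈ 0.731, b = sin(fδ)/sin δ ≈ 0.731.
p = a·p₁ + b·p₂ ≈ (-0.228, 0.832, 0.506); φ = arcsin(p_z) ≈ 30.42°, λ = atan2(p_y, p_x) ≈ 105.32°.

≈ lat 30°N, lon 105°E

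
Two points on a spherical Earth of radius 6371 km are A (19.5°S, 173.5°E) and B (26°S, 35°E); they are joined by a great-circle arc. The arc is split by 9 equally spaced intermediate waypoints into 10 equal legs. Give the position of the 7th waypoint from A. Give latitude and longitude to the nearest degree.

The haversine formula gives a central angle δ ≈ 2.081 rad (119.2°) between the endpoints.
Interpolate at f = 7/10 with slerp weights a = sin((1−f)δ)/sin δ ≈ 0.670, b = sin(fδ)/sin δ ≈ 1.138.
p = a·p₁ + b·p₂ ≈ (0.211, 0.658, -0.723); φ = arcsin(p_z) ≈ -46.27°, λ = atan2(p_y, p_x) ≈ 72.24°.

≈ (46°S, 72°E)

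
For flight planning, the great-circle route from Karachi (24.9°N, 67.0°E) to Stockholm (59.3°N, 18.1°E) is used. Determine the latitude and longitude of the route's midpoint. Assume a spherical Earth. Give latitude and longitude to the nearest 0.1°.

≈ 44.6°N, 49.8°E

Write both endpoints as unit vectors p₁, p₂ with components (cos φ cos λ, cos φ sin λ, sin φ).
The central angle between the endpoints is δ = arccos(p₁·p₂) ≈ 0.841 rad (48.2°).
Interpolate at f = 1/2 with slerp weights a = sin((1−f)δ)/sin δ ≈ 0.548, b = sin(fδ)/sin δ ≈ 0.548.
p = a·p₁ + b·p₂ ≈ (0.460, 0.544, 0.702); φ = arcsin(p_z) ≈ 44.56°, λ = atan2(p_y, p_x) ≈ 49.80°.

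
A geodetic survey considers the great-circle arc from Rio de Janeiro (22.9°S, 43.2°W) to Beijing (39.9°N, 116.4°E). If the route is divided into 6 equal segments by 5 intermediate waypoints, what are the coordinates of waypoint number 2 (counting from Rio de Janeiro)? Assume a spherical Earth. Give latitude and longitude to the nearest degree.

≈ 18°N, 11°W

Write both endpoints as unit vectors p₁, p₂ with components (cos φ cos λ, cos φ sin λ, sin φ).
The central angle between the endpoints is δ = arccos(p₁·p₂) ≈ 2.719 rad (155.8°).
Interpolate at f = 2/6 with slerp weights a = sin((1−f)δ)/sin δ ≈ 2.367, b = sin(fδ)/sin δ ≈ 1.919.
p = a·p₁ + b·p₂ ≈ (0.935, -0.174, 0.310); φ = arcsin(p_z) ≈ 18.06°, λ = atan2(p_y, p_x) ≈ -10.53°.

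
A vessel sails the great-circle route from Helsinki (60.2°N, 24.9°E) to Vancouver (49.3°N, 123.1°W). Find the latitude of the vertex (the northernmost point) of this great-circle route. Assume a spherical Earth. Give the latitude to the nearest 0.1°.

The great circle lies in the plane with unit normal n̂ = (p₁ × p₂)/|p₁ × p₂|.
Here n̂_z ≈ -0.186; the vertex latitude is φ_max = arccos|n̂_z| ≈ 79.3°.
Check via Clairaut: cos φ_max = |cos φ₁| · sin C = cos(60.2°)·sin(22.0°) ≈ 0.186, again giving ≈ 79.3°.

≈ 79.3°N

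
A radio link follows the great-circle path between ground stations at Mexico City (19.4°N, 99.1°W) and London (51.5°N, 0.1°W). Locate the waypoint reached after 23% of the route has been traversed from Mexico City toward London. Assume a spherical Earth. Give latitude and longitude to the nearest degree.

Write both endpoints as unit vectors p₁, p₂ with components (cos φ cos λ, cos φ sin λ, sin φ).
The central angle between the endpoints is δ = arccos(p₁·p₂) ≈ 1.402 rad (80.3°).
Interpolate at f = 0.23 with slerp weights a = sin((1−f)δ)/sin δ ≈ 0.894, b = sin(fδ)/sin δ ≈ 0.321.
p = a·p₁ + b·p₂ ≈ (0.067, -0.833, 0.549); φ = arcsin(p_z) ≈ 33.28°, λ = atan2(p_y, p_x) ≈ -85.43°.

≈ 33°N, 85°W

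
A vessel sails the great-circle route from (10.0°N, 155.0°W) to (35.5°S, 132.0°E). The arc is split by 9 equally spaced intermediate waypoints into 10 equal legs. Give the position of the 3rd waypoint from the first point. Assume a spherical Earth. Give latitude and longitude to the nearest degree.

Write both endpoints as unit vectors p₁, p₂ with components (cos φ cos λ, cos φ sin λ, sin φ).
The central angle between the endpoints is δ = arccos(p₁·p₂) ≈ 1.437 rad (82.3°).
Interpolate at f = 3/10 with slerp weights a = sin((1−f)δ)/sin δ ≈ 0.852, b = sin(fδ)/sin δ ≈ 0.422.
p = a·p₁ + b·p₂ ≈ (-0.990, -0.100, -0.097); φ = arcsin(p_z) ≈ -5.56°, λ = atan2(p_y, p_x) ≈ -174.26°.

≈ (6°S, 174°W)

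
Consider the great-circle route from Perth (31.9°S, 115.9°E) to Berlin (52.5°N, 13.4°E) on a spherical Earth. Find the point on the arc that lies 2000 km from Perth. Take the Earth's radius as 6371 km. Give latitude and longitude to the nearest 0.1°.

≈ (18.4°S, 102.7°E)

From cos δ = sin φ₁ sin φ₂ + cos φ₁ cos φ₂ cos Δλ, the central angle is δ ≈ 2.131 rad (122.1°). The total great-circle distance is δ·R ≈ 2.131 × 6371 ≈ 13575 km, so the target fraction is f = 2000/13575 ≈ 0.147.
Interpolate at f ≈ 0.147 with slerp weights a = sin((1−f)δ)/sin δ ≈ 1.145, b = sin(fδ)/sin δ ≈ 0.364.
p = a·p₁ + b·p₂ ≈ (-0.209, 0.926, -0.316); φ = arcsin(p_z) ≈ -18.41°, λ = atan2(p_y, p_x) ≈ 102.70°.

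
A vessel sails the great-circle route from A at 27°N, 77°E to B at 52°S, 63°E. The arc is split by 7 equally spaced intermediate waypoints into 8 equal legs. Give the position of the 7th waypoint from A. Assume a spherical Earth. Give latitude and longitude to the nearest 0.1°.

≈ 42.2°S, 65.9°E

From cos δ = sin φ₁ sin φ₂ + cos φ₁ cos φ₂ cos Δλ, the central angle is δ ≈ 1.395 rad (79.9°).
Interpolate at f = 7/8 with slerp weights a = sin((1−f)δ)/sin δ ≈ 0.176, b = sin(fδ)/sin δ ≈ 0.954.
p = a·p₁ + b·p₂ ≈ (0.302, 0.676, -0.672); φ = arcsin(p_z) ≈ -42.21°, λ = atan2(p_y, p_x) ≈ 65.94°.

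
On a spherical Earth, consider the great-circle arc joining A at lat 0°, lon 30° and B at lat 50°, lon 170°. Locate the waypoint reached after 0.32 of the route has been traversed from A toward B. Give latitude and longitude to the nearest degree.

≈ lat 33°, lon 51°

Convert each endpoint to a unit vector on the sphere (x = cos φ cos λ, y = cos φ sin λ, z = sin φ).
The central angle between the endpoints is δ = arccos(p₁·p₂) ≈ 2.086 rad (119.5°).
Interpolate at f = 0.32 with slerp weights a = sin((1−f)δ)/sin δ ≈ 1.136, b = sin(fδ)/sin δ ≈ 0.711.
p = a·p₁ + b·p₂ ≈ (0.533, 0.647, 0.545); φ = arcsin(p_z) ≈ 33.01°, λ = atan2(p_y, p_x) ≈ 50.51°.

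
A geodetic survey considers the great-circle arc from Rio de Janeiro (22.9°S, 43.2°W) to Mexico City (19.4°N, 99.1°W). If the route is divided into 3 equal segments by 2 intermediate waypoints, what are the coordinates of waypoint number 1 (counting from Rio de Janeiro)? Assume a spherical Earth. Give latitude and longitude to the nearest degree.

Convert each endpoint to a unit vector on the sphere (x = cos φ cos λ, y = cos φ sin λ, z = sin φ).
The central angle between the endpoints is δ = arccos(p₁·p₂) ≈ 1.205 rad (69.0°).
Interpolate at f = 1/3 with slerp weights a = sin((1−f)δ)/sin δ ≈ 0.771, b = sin(fδ)/sin δ ≈ 0.419.
p = a·p₁ + b·p₂ ≈ (0.455, -0.876, -0.161); φ = arcsin(p_z) ≈ -9.25°, λ = atan2(p_y, p_x) ≈ -62.55°.

≈ (9°S, 63°W)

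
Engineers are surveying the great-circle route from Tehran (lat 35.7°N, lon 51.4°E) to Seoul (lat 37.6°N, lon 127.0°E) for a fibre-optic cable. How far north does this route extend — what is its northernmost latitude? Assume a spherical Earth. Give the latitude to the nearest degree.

≈ 43°N

The great circle lies in the plane with unit normal n̂ = (p₁ × p₂)/|p₁ × p₂|.
Here n̂_z ≈ +0.728; the vertex latitude is φ_max = arccos|n̂_z| ≈ 43.3°.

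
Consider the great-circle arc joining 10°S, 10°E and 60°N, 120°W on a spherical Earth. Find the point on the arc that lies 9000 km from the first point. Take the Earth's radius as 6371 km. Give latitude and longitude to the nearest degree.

Convert each endpoint to a unit vector on the sphere (x = cos φ cos λ, y = cos φ sin λ, z = sin φ).
The central angle between the endpoints is δ = arccos(p₁·p₂) ≈ 2.057 rad (117.8°). The total great-circle distance is δ·R ≈ 2.057 × 6371 ≈ 13102 km, so the target fraction is f = 9000/13102 ≈ 0.687.
Interpolate at f ≈ 0.687 with slerp weights a = sin((1−f)δ)/sin δ ≈ 0.679, b = sin(fδ)/sin δ ≈ 1.117.
p = a·p₁ + b·p₂ ≈ (0.379, -0.367, 0.849); φ = arcsin(p_z) ≈ 58.13°, λ = atan2(p_y, p_x) ≈ -44.10°.

≈ 58°N, 44°W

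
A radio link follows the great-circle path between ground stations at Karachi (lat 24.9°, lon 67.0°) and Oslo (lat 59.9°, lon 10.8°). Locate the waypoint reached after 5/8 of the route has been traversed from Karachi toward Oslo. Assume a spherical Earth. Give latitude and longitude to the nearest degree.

≈ lat 50°, lon 41°

Convert each endpoint to a unit vector on the sphere (x = cos φ cos λ, y = cos φ sin λ, z = sin φ).
The central angle between the endpoints is δ = arccos(p₁·p₂) ≈ 0.905 rad (51.9°).
Interpolate at f = 5/8 with slerp weights a = sin((1−f)δ)/sin δ ≈ 0.423, b = sin(fδ)/sin δ ≈ 0.682.
p = a·p₁ + b·p₂ ≈ (0.486, 0.418, 0.768); φ = arcsin(p_z) ≈ 50.17°, λ = atan2(p_y, p_x) ≈ 40.68°.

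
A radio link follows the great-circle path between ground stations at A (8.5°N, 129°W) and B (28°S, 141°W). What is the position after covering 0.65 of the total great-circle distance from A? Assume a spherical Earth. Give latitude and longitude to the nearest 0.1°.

≈ (15.3°S, 136.4°W)

Write both endpoints as unit vectors p₁, p₂ with components (cos φ cos λ, cos φ sin λ, sin φ).
The central angle between the endpoints is δ = arccos(p₁·p₂) ≈ 0.668 rad (38.3°).
Interpolate at f = 0.65 with slerp weights a = sin((1−f)δ)/sin δ ≈ 0.374, b = sin(fδ)/sin δ ≈ 0.679.
p = a·p₁ + b·p₂ ≈ (-0.699, -0.665, -0.264); φ = arcsin(p_z) ≈ -15.28°, λ = atan2(p_y, p_x) ≈ -136.43°.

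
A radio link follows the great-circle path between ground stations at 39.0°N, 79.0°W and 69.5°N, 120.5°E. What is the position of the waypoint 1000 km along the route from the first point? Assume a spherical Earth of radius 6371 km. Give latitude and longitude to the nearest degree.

Write both endpoints as unit vectors p₁, p₂ with components (cos φ cos λ, cos φ sin λ, sin φ).
The central angle between the endpoints is δ = arccos(p₁·p₂) ≈ 1.231 rad (70.6°). The total great-circle distance is δ·R ≈ 1.231 × 6371 ≈ 7845 km, so the target fraction is f = 1000/7845 ≈ 0.127.
Interpolate at f ≈ 0.127 with slerp weights a = sin((1−f)δ)/sin δ ≈ 0.933, b = sin(fδ)/sin δ ≈ 0.166.
p = a·p₁ + b·p₂ ≈ (0.109, -0.661, 0.742); φ = arcsin(p_z) ≈ 47.91°, λ = atan2(p_y, p_x) ≈ -80.66°.

≈ 48°N, 81°W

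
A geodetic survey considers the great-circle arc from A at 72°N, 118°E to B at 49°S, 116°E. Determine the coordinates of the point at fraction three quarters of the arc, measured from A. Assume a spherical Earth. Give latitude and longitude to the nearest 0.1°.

From cos δ = sin φ₁ sin φ₂ + cos φ₁ cos φ₂ cos Δλ, the central angle is δ ≈ 2.112 rad (121.0°).
Interpolate at f = 3/4 with slerp weights a = sin((1−f)δ)/sin δ ≈ 0.588, b = sin(fδ)/sin δ ≈ 1.167.
p = a·p₁ + b·p₂ ≈ (-0.421, 0.848, -0.321); φ = arcsin(p_z) ≈ -18.75°, λ = atan2(p_y, p_x) ≈ 116.38°.

≈ 18.7°S, 116.4°E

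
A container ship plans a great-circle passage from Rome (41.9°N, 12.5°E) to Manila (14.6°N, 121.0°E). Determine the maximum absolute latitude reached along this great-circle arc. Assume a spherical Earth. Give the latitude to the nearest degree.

The great circle lies in the plane with unit normal n̂ = (p₁ × p₂)/|p₁ × p₂|.
Here n̂_z ≈ +0.684; the vertex latitude is φ_max = arccos|n̂_z| ≈ 46.8°.
Check via Clairaut: cos φ_max = |cos φ₁| · sin C = cos(41.9°)·sin(66.8°) ≈ 0.684, again giving ≈ 46.8°.

≈ 47°N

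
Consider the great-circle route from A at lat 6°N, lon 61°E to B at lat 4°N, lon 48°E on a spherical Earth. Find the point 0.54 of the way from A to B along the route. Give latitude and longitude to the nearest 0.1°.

Write both endpoints as unit vectors p₁, p₂ with components (cos φ cos λ, cos φ sin λ, sin φ).
The central angle between the endpoints is δ = arccos(p₁·p₂) ≈ 0.229 rad (13.1°).
Interpolate at f = 0.54 with slerp weights a = sin((1−f)δ)/sin δ ≈ 0.463, b = sin(fδ)/sin δ ≈ 0.543.
p = a·p₁ + b·p₂ ≈ (0.586, 0.806, 0.086); φ = arcsin(p_z) ≈ 4.95°, λ = atan2(p_y, p_x) ≈ 53.97°.

≈ lat 5.0°N, lon 54.0°E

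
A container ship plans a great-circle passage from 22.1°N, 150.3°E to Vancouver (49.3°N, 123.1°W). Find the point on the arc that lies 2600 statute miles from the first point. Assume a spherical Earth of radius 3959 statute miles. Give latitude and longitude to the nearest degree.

≈ 45°N, 173°W

The haversine formula gives a central angle δ ≈ 1.244 rad (71.3°) between the endpoints. The total great-circle distance is δ·R ≈ 1.244 × 3959 ≈ 4925 mi, so the target fraction is f = 2600/4925 ≈ 0.528.
Interpolate at f ≈ 0.528 with slerp weights a = sin((1−f)δ)/sin δ ≈ 0.585, b = sin(fδ)/sin δ ≈ 0.645.
p = a·p₁ + b·p₂ ≈ (-0.700, -0.084, 0.709); φ = arcsin(p_z) ≈ 45.14°, λ = atan2(p_y, p_x) ≈ -173.19°.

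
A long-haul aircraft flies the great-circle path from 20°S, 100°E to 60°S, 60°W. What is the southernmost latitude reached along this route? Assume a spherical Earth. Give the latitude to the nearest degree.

The great circle lies in the plane with unit normal n̂ = (p₁ × p₂)/|p₁ × p₂|.
Here n̂_z ≈ -0.162; the vertex latitude is φ_max = arccos|n̂_z| ≈ 80.7°.

≈ 81°S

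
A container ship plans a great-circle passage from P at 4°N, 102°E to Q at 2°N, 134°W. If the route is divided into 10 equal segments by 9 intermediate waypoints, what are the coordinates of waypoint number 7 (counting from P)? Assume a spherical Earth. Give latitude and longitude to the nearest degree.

Convert each endpoint to a unit vector on the sphere (x = cos φ cos λ, y = cos φ sin λ, z = sin φ).
The central angle between the endpoints is δ = arccos(p₁·p₂) ≈ 2.159 rad (123.7°).
Interpolate at f = 7/10 with slerp weights a = sin((1−f)δ)/sin δ ≈ 0.725, b = sin(fδ)/sin δ ≈ 1.200.
p = a·p₁ + b·p₂ ≈ (-0.984, -0.155, 0.092); φ = arcsin(p_z) ≈ 5.31°, λ = atan2(p_y, p_x) ≈ -171.05°.

≈ 5°N, 171°W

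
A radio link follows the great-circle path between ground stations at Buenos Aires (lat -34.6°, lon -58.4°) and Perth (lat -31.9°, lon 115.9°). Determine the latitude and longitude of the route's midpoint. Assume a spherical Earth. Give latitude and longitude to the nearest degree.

The haversine formula gives a central angle δ ≈ 1.977 rad (113.3°) between the endpoints.
Interpolate at f = 1/2 with slerp weights a = sin((1−f)δ)/sin δ ≈ 0.909, b = sin(fδ)/sin δ ≈ 0.909.
p = a·p₁ + b·p₂ ≈ (0.055, 0.057, -0.997); φ = arcsin(p_z) ≈ -85.46°, λ = atan2(p_y, p_x) ≈ 45.99°.

≈ lat -85°, lon 46°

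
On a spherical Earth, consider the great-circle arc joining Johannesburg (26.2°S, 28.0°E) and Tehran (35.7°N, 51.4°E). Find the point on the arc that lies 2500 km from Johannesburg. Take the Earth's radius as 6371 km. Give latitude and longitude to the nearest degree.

≈ 5°S, 36°E

Write both endpoints as unit vectors p₁, p₂ with components (cos φ cos λ, cos φ sin λ, sin φ).
The central angle between the endpoints is δ = arccos(p₁·p₂) ≈ 1.147 rad (65.7°). The total great-circle distance is δ·R ≈ 1.147 × 6371 ≈ 7309 km, so the target fraction is f = 2500/7309 ≈ 0.342.
Interpolate at f ≈ 0.342 with slerp weights a = sin((1−f)δ)/sin δ ≈ 0.752, b = sin(fδ)/sin δ ≈ 0.419.
p = a·p₁ + b·p₂ ≈ (0.808, 0.583, -0.087); φ = arcsin(p_z) ≈ -4.99°, λ = atan2(p_y, p_x) ≈ 35.81°.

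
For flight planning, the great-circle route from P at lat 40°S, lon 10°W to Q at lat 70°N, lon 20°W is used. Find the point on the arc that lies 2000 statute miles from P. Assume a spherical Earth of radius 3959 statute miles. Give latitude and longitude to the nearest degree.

From cos δ = sin φ₁ sin φ₂ + cos φ₁ cos φ₂ cos Δλ, the central angle is δ ≈ 1.924 rad (110.2°). The total great-circle distance is δ·R ≈ 1.924 × 3959 ≈ 7618 mi, so the target fraction is f = 2000/7618 ≈ 0.263.
Interpolate at f ≈ 0.263 with slerp weights a = sin((1−f)δ)/sin δ ≈ 1.054, b = sin(fδ)/sin δ ≈ 0.516.
p = a·p₁ + b·p₂ ≈ (0.961, -0.200, -0.193); φ = arcsin(p_z) ≈ -11.10°, λ = atan2(p_y, p_x) ≈ -11.79°.

≈ lat 11°S, lon 12°W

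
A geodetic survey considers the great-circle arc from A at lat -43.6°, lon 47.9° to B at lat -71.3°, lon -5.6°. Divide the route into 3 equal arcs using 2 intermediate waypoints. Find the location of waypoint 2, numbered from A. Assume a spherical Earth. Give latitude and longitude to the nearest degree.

≈ lat -65°, lon 23°

Write both endpoints as unit vectors p₁, p₂ with components (cos φ cos λ, cos φ sin λ, sin φ).
The central angle between the endpoints is δ = arccos(p₁·p₂) ≈ 0.658 rad (37.7°).
Interpolate at f = 2/3 with slerp weights a = sin((1−f)δ)/sin δ ≈ 0.356, b = sin(fδ)/sin δ ≈ 0.695.
p = a·p₁ + b·p₂ ≈ (0.394, 0.169, -0.903); φ = arcsin(p_z) ≈ -64.58°, λ = atan2(p_y, p_x) ≈ 23.25°.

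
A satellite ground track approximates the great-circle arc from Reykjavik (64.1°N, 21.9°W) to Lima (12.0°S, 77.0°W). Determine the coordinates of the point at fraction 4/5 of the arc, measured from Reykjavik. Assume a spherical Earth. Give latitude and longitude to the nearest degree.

Convert each endpoint to a unit vector on the sphere (x = cos φ cos λ, y = cos φ sin λ, z = sin φ).
The central angle between the endpoints is δ = arccos(p₁·p₂) ≈ 1.513 rad (86.7°).
Interpolate at f = 4/5 with slerp weights a = sin((1−f)δ)/sin δ ≈ 0.299, b = sin(fδ)/sin δ ≈ 0.937.
p = a·p₁ + b·p₂ ≈ (0.327, -0.942, 0.074); φ = arcsin(p_z) ≈ 4.23°, λ = atan2(p_y, p_x) ≈ -70.84°.

≈ 4°N, 71°W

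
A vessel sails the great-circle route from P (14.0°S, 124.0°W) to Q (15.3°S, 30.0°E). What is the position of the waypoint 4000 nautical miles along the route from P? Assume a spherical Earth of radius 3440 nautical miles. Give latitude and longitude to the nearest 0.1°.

≈ (49.1°S, 53.7°W)

From cos δ = sin φ₁ sin φ₂ + cos φ₁ cos φ₂ cos Δλ, the central angle is δ ≈ 2.461 rad (141.0°). The total great-circle distance is δ·R ≈ 2.461 × 3440 ≈ 8467 nmi, so the target fraction is f = 4000/8467 ≈ 0.472.
Interpolate at f ≈ 0.472 with slerp weights a = sin((1−f)δ)/sin δ ≈ 1.531, b = sin(fδ)/sin δ ≈ 1.459.
p = a·p₁ + b·p₂ ≈ (0.388, -0.528, -0.755); φ = arcsin(p_z) ≈ -49.06°, λ = atan2(p_y, p_x) ≈ -53.67°.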